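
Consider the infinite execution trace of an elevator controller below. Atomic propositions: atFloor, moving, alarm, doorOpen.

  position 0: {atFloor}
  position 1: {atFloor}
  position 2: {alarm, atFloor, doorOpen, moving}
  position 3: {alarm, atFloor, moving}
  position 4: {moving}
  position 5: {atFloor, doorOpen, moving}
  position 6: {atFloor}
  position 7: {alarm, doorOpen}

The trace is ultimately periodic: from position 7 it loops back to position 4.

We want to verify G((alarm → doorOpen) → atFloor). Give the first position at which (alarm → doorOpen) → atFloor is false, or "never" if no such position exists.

Check (alarm → doorOpen) → atFloor at each position in order: 0 ✓, 1 ✓, 2 ✓, 3 ✓.
At position 4 the labels are {moving}, so (alarm → doorOpen) → atFloor is false there. This is the first violation.

4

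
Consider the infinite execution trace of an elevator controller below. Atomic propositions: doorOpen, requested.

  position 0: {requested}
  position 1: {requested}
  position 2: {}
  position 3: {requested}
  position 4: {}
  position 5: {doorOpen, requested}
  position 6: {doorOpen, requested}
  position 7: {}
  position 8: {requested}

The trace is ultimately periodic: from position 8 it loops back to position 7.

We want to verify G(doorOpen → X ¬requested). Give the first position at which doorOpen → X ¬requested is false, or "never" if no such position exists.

Check doorOpen → X ¬requested at each position in order: 0 ✓, 1 ✓, 2 ✓, 3 ✓, 4 ✓.
At position 5 the labels are {doorOpen, requested} and the next position 6 has {doorOpen, requested}, so doorOpen → X ¬requested is false there. This is the first violation.

5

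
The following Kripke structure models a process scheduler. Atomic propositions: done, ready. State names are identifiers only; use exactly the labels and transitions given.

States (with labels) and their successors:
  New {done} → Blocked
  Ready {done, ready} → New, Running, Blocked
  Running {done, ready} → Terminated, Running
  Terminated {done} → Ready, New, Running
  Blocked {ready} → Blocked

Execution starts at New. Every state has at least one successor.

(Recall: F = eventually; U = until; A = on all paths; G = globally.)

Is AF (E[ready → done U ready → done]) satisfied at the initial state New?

States satisfying E[ready → done U ready → done]: {New, Ready, Running, Terminated}.
States satisfying AF (E[ready → done U ready → done]): {New, Ready, Running, Terminated}.
New ∈ Sat(AF (E[ready → done U ready → done])).

Satisfied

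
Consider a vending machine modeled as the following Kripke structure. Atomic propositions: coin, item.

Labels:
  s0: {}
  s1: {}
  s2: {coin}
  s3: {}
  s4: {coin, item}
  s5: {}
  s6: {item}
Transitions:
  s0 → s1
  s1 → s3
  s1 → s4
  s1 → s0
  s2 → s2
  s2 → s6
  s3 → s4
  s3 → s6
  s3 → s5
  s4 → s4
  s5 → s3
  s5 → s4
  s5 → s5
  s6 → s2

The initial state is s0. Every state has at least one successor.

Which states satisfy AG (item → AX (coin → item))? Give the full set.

{s4}

States satisfying item → AX (coin → item): {s0, s1, s2, s3, s4, s5}.
States satisfying AG (item → AX (coin → item)): {s4}.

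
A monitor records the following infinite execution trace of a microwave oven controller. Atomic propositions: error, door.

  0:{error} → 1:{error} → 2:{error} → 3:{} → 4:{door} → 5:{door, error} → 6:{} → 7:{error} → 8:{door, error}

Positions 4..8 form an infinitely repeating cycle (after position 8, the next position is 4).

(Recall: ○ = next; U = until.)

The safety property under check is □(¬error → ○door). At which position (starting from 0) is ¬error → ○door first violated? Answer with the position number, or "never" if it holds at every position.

Check ¬error → ○door at each position in order: 0 ✓, 1 ✓, 2 ✓, 3 ✓, 4 ✓, 5 ✓.
At position 6 the labels are {} and the next position 7 has {error}, so ¬error → ○door is false there. This is the first violation.

6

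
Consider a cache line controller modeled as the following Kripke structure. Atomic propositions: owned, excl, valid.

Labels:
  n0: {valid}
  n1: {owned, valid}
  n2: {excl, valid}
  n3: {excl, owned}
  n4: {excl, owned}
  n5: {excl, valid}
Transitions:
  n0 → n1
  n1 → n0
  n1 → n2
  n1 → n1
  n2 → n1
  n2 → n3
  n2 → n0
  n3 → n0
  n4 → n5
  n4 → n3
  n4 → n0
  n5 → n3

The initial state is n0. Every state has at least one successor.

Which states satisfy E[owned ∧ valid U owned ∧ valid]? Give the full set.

{n1}

States satisfying owned ∧ valid: {n1}.
States satisfying E[owned ∧ valid U owned ∧ valid]: {n1}.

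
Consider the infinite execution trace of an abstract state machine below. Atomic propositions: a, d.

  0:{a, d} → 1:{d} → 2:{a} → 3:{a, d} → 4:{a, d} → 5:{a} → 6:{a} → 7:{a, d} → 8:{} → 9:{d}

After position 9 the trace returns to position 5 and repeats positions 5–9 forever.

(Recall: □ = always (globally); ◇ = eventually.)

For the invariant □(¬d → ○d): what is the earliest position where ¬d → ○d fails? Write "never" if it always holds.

Check ¬d → ○d at each position in order: 0 ✓, 1 ✓, 2 ✓, 3 ✓, 4 ✓.
At position 5 the labels are {a} and the next position 6 has {a}, so ¬d → ○d is false there. This is the first violation.

5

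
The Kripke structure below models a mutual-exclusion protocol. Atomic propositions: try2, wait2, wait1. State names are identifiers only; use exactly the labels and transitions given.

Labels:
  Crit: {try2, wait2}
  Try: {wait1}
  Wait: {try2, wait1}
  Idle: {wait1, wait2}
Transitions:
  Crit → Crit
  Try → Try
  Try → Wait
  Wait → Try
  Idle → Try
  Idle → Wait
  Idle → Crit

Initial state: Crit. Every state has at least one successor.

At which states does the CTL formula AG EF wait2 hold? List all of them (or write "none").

{Crit}

States satisfying EF wait2: {Crit, Idle}.
States satisfying AG EF wait2: {Crit}.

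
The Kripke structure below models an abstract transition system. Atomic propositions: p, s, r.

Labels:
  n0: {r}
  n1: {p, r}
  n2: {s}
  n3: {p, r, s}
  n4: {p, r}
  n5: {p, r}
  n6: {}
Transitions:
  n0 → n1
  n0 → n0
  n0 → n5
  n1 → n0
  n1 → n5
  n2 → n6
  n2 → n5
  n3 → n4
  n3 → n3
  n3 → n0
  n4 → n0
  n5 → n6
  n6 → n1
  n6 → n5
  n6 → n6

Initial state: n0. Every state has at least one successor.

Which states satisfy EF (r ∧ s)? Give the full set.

States satisfying r ∧ s: {n3}.
States satisfying EF (r ∧ s): {n3}.

{n3}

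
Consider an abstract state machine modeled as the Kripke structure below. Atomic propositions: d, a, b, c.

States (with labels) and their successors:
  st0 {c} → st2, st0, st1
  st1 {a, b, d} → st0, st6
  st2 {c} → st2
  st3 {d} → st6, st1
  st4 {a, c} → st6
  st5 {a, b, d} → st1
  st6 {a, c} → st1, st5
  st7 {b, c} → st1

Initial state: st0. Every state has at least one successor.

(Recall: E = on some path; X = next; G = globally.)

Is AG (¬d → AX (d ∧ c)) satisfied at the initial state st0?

No

States satisfying ¬d → AX (d ∧ c): {st1, st3, st5}.
States satisfying AG (¬d → AX (d ∧ c)): ∅.
st0 is reachable from st0 and violates ¬d → AX (d ∧ c), so AG fails at st0.
st0 ∉ Sat(AG (¬d → AX (d ∧ c))).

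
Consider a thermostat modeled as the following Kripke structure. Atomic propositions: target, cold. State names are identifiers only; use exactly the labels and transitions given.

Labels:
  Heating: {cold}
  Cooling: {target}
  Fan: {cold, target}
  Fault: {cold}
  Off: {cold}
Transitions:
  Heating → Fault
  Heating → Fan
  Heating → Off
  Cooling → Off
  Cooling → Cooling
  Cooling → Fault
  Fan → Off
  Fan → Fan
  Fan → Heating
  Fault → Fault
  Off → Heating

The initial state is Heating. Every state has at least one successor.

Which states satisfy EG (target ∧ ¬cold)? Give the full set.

{Cooling}

States satisfying target ∧ ¬cold: {Cooling}.
States satisfying EG (target ∧ ¬cold): {Cooling}.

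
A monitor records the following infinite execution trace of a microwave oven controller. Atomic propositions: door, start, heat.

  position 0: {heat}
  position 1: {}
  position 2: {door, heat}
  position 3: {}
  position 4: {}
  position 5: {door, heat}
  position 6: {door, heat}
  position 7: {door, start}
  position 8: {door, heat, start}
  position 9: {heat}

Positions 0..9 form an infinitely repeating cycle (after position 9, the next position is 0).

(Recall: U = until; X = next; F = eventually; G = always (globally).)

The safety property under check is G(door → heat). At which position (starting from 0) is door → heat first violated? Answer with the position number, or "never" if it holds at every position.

Check door → heat at each position in order: 0 ✓, 1 ✓, 2 ✓, 3 ✓, 4 ✓, 5 ✓, 6 ✓.
At position 7 the labels are {door, start}, so door → heat is false there. This is the first violation.

7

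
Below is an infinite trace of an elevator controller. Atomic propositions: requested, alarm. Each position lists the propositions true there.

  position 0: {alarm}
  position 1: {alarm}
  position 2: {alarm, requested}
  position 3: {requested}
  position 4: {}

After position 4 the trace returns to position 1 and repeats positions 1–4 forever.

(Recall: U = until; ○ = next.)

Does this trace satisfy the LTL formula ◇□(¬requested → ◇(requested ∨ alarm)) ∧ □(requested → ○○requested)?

Violated

□(¬requested → ◇(requested ∨ alarm)) holds at position 0, which is reachable from 0, so ◇□(¬requested → ◇(requested ∨ alarm)) holds.
requested → ○○requested must hold at every position from 0 onward. It fails at position 2, so □(requested → ○○requested) is false.
Positions where requested holds: 2, 3.
Check ○○requested at each: 2→fails, 3→fails.
At position 0: ◇□(¬requested → ◇(requested ∨ alarm)) is true; □(requested → ○○requested) is false; so ◇□(¬requested → ◇(requested ∨ alarm)) ∧ □(requested → ○○requested) is false.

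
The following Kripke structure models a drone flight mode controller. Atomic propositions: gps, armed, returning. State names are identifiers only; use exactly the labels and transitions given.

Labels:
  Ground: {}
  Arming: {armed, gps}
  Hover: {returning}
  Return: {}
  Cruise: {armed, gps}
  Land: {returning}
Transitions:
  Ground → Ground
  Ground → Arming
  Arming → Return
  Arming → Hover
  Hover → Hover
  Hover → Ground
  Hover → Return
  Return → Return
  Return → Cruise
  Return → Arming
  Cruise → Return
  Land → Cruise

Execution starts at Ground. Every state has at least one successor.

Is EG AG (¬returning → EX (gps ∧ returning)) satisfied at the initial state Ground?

Does not hold

States satisfying AG (¬returning → EX (gps ∧ returning)): ∅.
States satisfying EG AG (¬returning → EX (gps ∧ returning)): ∅.
No suitable path/successor from Ground witnesses the formula.
Ground ∉ Sat(EG AG (¬returning → EX (gps ∧ returning))).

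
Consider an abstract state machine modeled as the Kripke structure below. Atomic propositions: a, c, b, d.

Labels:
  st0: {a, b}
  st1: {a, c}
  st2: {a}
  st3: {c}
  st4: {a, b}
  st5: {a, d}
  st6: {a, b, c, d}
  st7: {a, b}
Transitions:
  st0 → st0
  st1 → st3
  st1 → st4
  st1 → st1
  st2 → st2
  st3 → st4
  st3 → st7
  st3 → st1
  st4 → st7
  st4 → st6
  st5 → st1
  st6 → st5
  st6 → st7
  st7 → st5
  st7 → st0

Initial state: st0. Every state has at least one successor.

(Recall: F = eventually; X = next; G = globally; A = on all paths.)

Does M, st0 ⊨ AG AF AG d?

States satisfying AF AG d: ∅.
States satisfying AG AF AG d: ∅.
st0 is reachable from st0 and violates AF AG d, so AG fails at st0.
st0 ∉ Sat(AG AF AG d).

Does not hold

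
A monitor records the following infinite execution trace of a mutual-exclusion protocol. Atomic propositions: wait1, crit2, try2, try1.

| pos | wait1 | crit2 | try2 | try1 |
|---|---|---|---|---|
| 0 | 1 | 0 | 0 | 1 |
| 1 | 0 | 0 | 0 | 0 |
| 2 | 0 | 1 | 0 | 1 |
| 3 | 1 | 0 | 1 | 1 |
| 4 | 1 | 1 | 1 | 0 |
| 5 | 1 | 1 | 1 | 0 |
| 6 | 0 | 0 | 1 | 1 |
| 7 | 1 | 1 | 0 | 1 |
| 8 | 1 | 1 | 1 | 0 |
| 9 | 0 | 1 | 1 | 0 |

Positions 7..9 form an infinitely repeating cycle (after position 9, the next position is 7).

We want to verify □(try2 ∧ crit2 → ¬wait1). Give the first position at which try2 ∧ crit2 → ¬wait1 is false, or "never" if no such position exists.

4

Check try2 ∧ crit2 → ¬wait1 at each position in order: 0 ✓, 1 ✓, 2 ✓, 3 ✓.
At position 4 the labels are {crit2, try2, wait1}, so try2 ∧ crit2 → ¬wait1 is false there. This is the first violation.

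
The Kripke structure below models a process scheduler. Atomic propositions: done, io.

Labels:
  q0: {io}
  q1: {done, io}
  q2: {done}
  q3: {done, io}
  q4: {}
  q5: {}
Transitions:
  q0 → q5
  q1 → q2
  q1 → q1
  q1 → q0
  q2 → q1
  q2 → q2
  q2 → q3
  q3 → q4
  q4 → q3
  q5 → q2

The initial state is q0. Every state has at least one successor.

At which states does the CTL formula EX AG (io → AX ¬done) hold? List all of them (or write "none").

{q2, q3, q4}

States satisfying AG (io → AX ¬done): {q3, q4}.
States satisfying EX AG (io → AX ¬done): {q2, q3, q4}.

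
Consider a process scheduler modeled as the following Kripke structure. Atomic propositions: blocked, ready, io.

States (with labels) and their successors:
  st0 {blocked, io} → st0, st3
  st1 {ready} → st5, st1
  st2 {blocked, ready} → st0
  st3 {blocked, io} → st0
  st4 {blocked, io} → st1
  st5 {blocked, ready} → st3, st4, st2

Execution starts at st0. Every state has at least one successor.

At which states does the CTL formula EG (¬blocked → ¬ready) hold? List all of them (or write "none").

States satisfying ¬blocked → ¬ready: {st0, st2, st3, st4, st5}.
States satisfying EG (¬blocked → ¬ready): {st0, st2, st3, st5}.

{st0, st2, st3, st5}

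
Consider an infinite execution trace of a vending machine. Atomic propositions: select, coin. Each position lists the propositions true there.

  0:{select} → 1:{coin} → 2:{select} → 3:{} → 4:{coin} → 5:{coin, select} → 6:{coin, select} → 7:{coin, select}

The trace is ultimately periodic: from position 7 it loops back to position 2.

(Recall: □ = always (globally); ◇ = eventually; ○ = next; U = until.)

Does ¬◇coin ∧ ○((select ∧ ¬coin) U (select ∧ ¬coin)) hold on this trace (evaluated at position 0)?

No

The position after 0 is 1; (select ∧ ¬coin) U (select ∧ ¬coin) is false there.
At position 0: ¬◇coin is false; ○((select ∧ ¬coin) U (select ∧ ¬coin)) is false; so ¬◇coin ∧ ○((select ∧ ¬coin) U (select ∧ ¬coin)) is false.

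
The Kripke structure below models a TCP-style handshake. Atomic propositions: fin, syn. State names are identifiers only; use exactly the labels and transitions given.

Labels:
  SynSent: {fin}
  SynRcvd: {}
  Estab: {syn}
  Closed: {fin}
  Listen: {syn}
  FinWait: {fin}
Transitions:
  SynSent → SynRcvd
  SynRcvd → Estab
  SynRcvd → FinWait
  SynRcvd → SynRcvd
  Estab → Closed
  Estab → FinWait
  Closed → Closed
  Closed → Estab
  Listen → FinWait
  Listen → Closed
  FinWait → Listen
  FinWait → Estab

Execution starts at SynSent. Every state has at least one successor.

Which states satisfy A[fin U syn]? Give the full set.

States satisfying fin: {SynSent, Closed, FinWait}.
States satisfying syn: {Estab, Listen}.
States satisfying A[fin U syn]: {Estab, Listen, FinWait}.

{Estab, Listen, FinWait}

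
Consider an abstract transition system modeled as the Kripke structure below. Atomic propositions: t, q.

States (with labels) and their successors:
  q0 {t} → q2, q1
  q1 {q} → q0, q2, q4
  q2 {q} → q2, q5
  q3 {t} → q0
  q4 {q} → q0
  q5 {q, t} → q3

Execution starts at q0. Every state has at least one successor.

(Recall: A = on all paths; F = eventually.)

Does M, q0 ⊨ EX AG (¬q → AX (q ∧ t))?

States satisfying AG (¬q → AX (q ∧ t)): ∅.
States satisfying EX AG (¬q → AX (q ∧ t)): ∅.
No suitable path/successor from q0 witnesses the formula.
q0 ∉ Sat(EX AG (¬q → AX (q ∧ t))).

Does not hold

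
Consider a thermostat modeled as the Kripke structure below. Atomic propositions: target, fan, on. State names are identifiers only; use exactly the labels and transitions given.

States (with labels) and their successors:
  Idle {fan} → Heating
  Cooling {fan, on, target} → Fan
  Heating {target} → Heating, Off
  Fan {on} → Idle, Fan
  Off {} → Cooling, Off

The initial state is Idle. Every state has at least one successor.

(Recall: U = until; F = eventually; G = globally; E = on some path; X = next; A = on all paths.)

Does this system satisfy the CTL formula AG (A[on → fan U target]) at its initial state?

States satisfying A[on → fan U target]: {Idle, Cooling, Heating}.
States satisfying AG (A[on → fan U target]): ∅.
Fan is reachable from Idle and violates A[on → fan U target], so AG fails at Idle.
Idle ∉ Sat(AG (A[on → fan U target])).

Does not hold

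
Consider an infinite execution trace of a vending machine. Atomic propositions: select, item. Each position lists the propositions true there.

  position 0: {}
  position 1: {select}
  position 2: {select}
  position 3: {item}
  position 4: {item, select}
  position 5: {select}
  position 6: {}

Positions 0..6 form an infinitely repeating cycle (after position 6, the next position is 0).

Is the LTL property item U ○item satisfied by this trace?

Walking from position 0: at position 0, ○item has not yet held and item fails, so item U ○item is false.

Violated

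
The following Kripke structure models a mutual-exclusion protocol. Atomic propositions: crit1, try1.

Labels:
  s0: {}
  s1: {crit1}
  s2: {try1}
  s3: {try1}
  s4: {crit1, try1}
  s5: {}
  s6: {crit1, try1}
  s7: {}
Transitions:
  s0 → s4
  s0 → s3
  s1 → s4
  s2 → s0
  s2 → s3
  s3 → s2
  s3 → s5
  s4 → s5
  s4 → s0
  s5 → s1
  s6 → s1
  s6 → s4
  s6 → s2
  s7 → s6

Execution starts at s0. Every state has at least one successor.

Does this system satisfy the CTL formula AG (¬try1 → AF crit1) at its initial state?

Violated

States satisfying ¬try1 → AF crit1: {s1, s2, s3, s4, s5, s6, s7}.
States satisfying AG (¬try1 → AF crit1): ∅.
s0 is reachable from s0 and violates ¬try1 → AF crit1, so AG fails at s0.
s0 ∉ Sat(AG (¬try1 → AF crit1)).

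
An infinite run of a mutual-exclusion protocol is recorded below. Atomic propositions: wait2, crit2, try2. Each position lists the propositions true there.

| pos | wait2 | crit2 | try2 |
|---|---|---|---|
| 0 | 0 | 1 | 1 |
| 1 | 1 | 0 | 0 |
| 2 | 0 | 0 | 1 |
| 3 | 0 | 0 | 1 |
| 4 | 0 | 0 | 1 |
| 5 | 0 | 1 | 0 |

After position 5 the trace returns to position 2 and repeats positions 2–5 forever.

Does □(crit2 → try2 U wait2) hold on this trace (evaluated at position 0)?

Does not hold

crit2 → try2 U wait2 must hold at every position from 0 onward. It fails at position 5, so □(crit2 → try2 U wait2) is false.
Positions where crit2 holds: 0, 5.
Check try2 U wait2 at each: 0→ok, 5→fails.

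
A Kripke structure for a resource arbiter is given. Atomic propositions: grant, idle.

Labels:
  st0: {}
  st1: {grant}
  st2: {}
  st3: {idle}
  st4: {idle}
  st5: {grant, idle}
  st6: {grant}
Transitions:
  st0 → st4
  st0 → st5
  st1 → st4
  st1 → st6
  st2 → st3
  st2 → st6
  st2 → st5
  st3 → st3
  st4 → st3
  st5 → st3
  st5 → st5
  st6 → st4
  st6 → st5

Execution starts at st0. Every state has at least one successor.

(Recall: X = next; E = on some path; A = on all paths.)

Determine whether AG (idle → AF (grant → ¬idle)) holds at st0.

Does not hold

States satisfying idle → AF (grant → ¬idle): {st0, st1, st2, st3, st4, st6}.
States satisfying AG (idle → AF (grant → ¬idle)): {st3, st4}.
st5 is reachable from st0 and violates idle → AF (grant → ¬idle), so AG fails at st0.
st0 ∉ Sat(AG (idle → AF (grant → ¬idle))).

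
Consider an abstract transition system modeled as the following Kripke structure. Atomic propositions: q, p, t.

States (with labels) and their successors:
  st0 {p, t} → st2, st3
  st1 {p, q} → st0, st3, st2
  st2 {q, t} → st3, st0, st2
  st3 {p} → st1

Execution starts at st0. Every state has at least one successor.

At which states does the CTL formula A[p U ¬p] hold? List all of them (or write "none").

States satisfying p: {st0, st1, st3}.
States satisfying ¬p: {st2}.
States satisfying A[p U ¬p]: {st2}.

{st2}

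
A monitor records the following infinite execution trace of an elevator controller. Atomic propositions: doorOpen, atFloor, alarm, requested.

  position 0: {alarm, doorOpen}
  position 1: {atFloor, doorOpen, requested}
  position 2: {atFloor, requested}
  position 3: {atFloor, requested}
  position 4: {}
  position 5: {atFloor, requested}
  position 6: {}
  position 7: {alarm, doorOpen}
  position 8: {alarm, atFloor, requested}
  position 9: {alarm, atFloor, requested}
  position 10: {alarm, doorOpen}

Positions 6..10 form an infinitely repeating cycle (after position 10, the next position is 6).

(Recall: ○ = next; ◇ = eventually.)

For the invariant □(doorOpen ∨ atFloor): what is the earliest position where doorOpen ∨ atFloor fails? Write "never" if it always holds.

Check doorOpen ∨ atFloor at each position in order: 0 ✓, 1 ✓, 2 ✓, 3 ✓.
At position 4 the labels are {}, so doorOpen ∨ atFloor is false there. This is the first violation.

4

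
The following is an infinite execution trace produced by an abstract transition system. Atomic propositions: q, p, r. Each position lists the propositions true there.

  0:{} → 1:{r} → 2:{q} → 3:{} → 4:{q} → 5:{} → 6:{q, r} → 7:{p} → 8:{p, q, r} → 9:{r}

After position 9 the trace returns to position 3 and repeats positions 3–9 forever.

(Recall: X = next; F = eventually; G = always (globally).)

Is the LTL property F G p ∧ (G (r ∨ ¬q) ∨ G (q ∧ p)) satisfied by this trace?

G p is false at every position 0..9, so it never becomes true and F G p fails.
At position 0: F G p is false; G (r ∨ ¬q) ∨ G (q ∧ p) is false; so F G p ∧ (G (r ∨ ¬q) ∨ G (q ∧ p)) is false.

No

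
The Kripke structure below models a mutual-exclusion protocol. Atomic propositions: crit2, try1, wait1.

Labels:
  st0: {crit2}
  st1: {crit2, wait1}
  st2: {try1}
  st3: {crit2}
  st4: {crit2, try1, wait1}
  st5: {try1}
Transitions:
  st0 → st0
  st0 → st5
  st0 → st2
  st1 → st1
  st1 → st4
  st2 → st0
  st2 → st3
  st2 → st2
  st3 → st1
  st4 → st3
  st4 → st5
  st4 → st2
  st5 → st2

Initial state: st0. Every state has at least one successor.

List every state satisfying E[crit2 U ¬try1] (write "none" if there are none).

States satisfying crit2: {st0, st1, st3, st4}.
States satisfying ¬try1: {st0, st1, st3}.
States satisfying E[crit2 U ¬try1]: {st0, st1, st3, st4}.

{st0, st1, st3, st4}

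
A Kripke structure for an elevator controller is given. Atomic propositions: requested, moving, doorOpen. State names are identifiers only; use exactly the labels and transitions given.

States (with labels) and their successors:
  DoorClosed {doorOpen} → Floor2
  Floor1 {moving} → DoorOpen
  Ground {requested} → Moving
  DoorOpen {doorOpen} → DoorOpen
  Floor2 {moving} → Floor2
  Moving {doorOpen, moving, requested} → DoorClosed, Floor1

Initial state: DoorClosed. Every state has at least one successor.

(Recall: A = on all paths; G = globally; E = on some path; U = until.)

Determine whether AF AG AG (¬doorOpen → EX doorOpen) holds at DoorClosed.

Does not hold

States satisfying AG AG (¬doorOpen → EX doorOpen): {Floor1, DoorOpen}.
States satisfying AF AG AG (¬doorOpen → EX doorOpen): {Floor1, DoorOpen}.
There is a path from DoorClosed along which AG AG (¬doorOpen → EX doorOpen) never holds.
DoorClosed ∉ Sat(AF AG AG (¬doorOpen → EX doorOpen)).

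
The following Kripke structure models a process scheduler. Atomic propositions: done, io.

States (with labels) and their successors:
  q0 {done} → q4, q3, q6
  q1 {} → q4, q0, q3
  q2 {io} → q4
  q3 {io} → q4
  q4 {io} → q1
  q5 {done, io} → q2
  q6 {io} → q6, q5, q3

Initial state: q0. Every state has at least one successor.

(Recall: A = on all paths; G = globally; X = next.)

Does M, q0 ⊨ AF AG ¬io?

States satisfying AG ¬io: ∅.
States satisfying AF AG ¬io: ∅.
There is a path from q0 along which AG ¬io never holds.
q0 ∉ Sat(AF AG ¬io).

Does not hold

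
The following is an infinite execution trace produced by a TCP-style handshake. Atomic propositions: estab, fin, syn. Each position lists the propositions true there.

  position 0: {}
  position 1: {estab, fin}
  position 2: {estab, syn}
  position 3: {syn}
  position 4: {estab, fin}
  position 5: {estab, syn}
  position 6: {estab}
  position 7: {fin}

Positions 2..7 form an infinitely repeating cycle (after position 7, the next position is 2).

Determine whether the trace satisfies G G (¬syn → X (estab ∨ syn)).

G (¬syn → X (estab ∨ syn)) must hold at every position from 0 onward. It fails at position 0, so G G (¬syn → X (estab ∨ syn)) is false.

No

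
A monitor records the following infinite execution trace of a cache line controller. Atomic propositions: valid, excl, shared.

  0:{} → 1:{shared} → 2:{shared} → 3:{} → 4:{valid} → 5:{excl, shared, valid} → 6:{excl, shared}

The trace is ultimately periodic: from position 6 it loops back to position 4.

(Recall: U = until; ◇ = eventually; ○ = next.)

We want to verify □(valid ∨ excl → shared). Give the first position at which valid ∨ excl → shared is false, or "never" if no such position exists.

Check valid ∨ excl → shared at each position in order: 0 ✓, 1 ✓, 2 ✓, 3 ✓.
At position 4 the labels are {valid}, so valid ∨ excl → shared is false there. This is the first violation.

4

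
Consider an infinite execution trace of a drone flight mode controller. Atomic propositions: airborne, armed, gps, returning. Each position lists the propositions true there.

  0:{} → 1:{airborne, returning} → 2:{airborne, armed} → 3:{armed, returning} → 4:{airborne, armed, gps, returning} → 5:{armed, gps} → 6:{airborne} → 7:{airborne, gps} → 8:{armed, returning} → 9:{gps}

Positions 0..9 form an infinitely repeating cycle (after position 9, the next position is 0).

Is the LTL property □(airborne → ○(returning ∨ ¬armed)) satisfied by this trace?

Violated

airborne → ○(returning ∨ ¬armed) must hold at every position from 0 onward. It fails at position 1, so □(airborne → ○(returning ∨ ¬armed)) is false.
Positions where airborne holds: 1, 2, 4, 6, 7.
Check ○(returning ∨ ¬armed) at each: 1→fails, 2→ok, 4→fails, 6→ok, 7→ok.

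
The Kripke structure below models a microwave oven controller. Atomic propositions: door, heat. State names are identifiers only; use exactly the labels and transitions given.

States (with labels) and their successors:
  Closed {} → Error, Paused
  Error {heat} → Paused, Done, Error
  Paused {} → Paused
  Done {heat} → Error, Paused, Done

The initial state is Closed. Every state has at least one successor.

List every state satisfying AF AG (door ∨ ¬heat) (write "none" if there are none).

{Paused}

States satisfying AG (door ∨ ¬heat): {Paused}.
States satisfying AF AG (door ∨ ¬heat): {Paused}.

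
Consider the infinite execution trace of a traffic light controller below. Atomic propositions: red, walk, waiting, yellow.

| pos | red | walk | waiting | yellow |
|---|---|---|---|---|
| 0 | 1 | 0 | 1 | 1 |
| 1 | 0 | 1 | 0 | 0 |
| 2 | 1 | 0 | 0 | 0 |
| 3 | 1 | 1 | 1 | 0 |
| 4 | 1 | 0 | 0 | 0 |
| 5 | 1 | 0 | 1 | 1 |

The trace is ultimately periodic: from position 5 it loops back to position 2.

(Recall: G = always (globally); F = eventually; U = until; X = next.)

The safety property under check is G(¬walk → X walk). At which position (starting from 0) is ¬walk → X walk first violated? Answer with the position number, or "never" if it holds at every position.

Check ¬walk → X walk at each position in order: 0 ✓, 1 ✓, 2 ✓, 3 ✓.
At position 4 the labels are {red} and the next position 5 has {red, waiting, yellow}, so ¬walk → X walk is false there. This is the first violation.

4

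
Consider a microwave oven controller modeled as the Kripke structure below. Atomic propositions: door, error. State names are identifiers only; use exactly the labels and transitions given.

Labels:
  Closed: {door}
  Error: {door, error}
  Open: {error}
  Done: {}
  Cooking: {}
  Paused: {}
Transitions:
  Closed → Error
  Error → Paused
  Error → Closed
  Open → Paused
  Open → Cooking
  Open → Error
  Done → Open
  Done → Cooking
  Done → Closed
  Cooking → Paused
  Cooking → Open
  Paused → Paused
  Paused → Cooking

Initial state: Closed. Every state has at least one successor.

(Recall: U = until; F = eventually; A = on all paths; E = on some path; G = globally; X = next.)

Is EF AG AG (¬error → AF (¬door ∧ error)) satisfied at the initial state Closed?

States satisfying AG AG (¬error → AF (¬door ∧ error)): ∅.
States satisfying EF AG AG (¬error → AF (¬door ∧ error)): ∅.
No suitable path/successor from Closed witnesses the formula.
Closed ∉ Sat(EF AG AG (¬error → AF (¬door ∧ error))).

No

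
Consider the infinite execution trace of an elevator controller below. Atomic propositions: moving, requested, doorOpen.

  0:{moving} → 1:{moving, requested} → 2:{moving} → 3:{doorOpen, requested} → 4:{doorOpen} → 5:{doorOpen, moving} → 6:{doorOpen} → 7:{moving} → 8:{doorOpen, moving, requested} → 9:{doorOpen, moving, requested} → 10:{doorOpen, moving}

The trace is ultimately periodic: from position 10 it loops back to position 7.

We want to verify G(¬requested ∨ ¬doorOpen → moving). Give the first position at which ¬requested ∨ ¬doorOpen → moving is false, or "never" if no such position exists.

4

Check ¬requested ∨ ¬doorOpen → moving at each position in order: 0 ✓, 1 ✓, 2 ✓, 3 ✓.
At position 4 the labels are {doorOpen}, so ¬requested ∨ ¬doorOpen → moving is false there. This is the first violation.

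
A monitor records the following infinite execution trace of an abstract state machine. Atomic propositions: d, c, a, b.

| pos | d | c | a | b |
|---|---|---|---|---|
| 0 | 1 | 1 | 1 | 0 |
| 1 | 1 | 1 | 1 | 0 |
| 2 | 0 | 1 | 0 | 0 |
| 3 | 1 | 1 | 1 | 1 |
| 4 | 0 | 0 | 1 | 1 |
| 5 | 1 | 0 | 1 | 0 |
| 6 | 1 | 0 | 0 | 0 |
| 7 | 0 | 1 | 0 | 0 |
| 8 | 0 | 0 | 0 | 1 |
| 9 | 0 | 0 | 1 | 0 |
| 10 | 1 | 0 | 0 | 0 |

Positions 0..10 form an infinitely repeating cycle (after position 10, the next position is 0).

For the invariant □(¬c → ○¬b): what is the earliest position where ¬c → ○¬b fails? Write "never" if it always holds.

¬c → ○¬b holds at every position 0..10, and those are all the positions the trace ever visits, so the invariant □(¬c → ○¬b) is never violated.

never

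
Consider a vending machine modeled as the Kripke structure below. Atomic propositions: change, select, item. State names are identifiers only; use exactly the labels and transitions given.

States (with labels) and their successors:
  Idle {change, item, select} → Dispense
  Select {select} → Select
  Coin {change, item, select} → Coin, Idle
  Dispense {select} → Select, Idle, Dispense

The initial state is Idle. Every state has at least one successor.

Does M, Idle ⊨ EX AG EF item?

No

States satisfying AG EF item: ∅.
States satisfying EX AG EF item: ∅.
No suitable path/successor from Idle witnesses the formula.
Idle ∉ Sat(EX AG EF item).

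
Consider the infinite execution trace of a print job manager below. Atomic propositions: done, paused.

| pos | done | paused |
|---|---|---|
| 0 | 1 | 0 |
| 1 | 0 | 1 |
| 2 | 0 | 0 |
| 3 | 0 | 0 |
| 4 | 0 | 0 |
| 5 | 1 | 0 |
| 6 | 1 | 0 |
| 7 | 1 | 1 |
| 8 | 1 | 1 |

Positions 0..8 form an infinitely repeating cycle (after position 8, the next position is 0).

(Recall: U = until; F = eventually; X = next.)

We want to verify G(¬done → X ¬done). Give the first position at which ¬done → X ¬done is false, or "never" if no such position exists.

4

Check ¬done → X ¬done at each position in order: 0 ✓, 1 ✓, 2 ✓, 3 ✓.
At position 4 the labels are {} and the next position 5 has {done}, so ¬done → X ¬done is false there. This is the first violation.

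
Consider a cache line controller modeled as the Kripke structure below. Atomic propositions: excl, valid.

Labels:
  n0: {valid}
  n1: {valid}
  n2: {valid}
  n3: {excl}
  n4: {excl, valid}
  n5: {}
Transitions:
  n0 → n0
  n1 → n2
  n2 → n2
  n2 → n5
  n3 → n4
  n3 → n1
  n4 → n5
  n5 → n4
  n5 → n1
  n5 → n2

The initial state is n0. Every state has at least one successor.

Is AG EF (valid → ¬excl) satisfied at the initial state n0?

States satisfying EF (valid → ¬excl): {n0, n1, n2, n3, n4, n5}.
States satisfying AG EF (valid → ¬excl): {n0, n1, n2, n3, n4, n5}.
Every state reachable from n0 satisfies EF (valid → ¬excl).
n0 ∈ Sat(AG EF (valid → ¬excl)).

Satisfied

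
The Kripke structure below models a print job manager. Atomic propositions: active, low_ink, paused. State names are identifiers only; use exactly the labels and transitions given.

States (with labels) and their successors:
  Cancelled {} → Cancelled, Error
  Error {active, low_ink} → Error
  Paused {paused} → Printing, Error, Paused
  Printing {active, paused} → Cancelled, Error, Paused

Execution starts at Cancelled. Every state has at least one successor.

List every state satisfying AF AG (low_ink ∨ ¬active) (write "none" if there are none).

{Cancelled, Error}

States satisfying AG (low_ink ∨ ¬active): {Cancelled, Error}.
States satisfying AF AG (low_ink ∨ ¬active): {Cancelled, Error}.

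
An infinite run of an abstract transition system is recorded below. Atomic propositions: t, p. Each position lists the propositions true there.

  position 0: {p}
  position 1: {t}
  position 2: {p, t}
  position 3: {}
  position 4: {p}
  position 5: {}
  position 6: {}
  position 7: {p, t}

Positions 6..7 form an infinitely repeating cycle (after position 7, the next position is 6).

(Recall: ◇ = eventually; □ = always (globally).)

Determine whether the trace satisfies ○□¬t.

Does not hold

The position after 0 is 1; □¬t is false there.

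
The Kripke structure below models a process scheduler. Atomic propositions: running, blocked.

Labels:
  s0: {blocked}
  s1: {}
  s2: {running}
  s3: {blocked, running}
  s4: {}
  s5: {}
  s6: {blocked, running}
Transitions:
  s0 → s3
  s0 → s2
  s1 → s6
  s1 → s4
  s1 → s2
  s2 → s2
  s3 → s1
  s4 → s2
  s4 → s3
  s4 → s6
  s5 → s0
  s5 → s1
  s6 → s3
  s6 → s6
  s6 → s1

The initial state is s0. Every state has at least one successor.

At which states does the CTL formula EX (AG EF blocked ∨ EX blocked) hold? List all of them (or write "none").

{s1, s3, s4, s5, s6}

States satisfying AG EF blocked ∨ EX blocked: {s0, s1, s4, s5, s6}.
States satisfying EX (AG EF blocked ∨ EX blocked): {s1, s3, s4, s5, s6}.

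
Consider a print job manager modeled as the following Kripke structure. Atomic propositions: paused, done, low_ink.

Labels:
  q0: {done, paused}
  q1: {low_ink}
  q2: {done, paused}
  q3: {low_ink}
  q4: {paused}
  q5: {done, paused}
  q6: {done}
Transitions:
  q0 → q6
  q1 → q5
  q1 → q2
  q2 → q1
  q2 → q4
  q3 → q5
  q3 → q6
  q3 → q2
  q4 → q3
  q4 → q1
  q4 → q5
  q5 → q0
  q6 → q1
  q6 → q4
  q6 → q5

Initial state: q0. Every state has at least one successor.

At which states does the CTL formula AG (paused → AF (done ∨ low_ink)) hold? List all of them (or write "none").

States satisfying paused → AF (done ∨ low_ink): {q0, q1, q2, q3, q4, q5, q6}.
States satisfying AG (paused → AF (done ∨ low_ink)): {q0, q1, q2, q3, q4, q5, q6}.

{q0, q1, q2, q3, q4, q5, q6}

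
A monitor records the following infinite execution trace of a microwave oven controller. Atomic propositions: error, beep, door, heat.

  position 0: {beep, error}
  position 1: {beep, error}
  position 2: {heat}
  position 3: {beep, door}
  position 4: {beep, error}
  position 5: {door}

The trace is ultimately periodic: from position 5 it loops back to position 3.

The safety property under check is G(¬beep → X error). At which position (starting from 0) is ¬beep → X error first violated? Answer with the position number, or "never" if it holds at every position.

Check ¬beep → X error at each position in order: 0 ✓, 1 ✓.
At position 2 the labels are {heat} and the next position 3 has {beep, door}, so ¬beep → X error is false there. This is the first violation.

2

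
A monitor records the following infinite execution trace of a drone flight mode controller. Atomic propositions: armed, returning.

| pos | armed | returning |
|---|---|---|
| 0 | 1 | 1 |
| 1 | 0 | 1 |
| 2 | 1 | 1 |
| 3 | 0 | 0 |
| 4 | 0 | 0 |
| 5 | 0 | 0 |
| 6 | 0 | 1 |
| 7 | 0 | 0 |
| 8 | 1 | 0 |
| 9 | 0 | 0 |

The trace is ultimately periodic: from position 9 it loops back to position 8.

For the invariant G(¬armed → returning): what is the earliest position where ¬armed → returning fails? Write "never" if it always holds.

3

Check ¬armed → returning at each position in order: 0 ✓, 1 ✓, 2 ✓.
At position 3 the labels are {}, so ¬armed → returning is false there. This is the first violation.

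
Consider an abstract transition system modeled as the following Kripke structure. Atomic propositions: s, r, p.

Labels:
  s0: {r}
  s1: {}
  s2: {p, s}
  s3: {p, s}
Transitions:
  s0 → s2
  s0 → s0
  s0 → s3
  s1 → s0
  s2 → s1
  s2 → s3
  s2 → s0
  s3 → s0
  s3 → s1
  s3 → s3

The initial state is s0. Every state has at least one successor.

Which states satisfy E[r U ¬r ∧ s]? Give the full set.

{s0, s2, s3}

States satisfying r: {s0}.
States satisfying ¬r ∧ s: {s2, s3}.
States satisfying E[r U ¬r ∧ s]: {s0, s2, s3}.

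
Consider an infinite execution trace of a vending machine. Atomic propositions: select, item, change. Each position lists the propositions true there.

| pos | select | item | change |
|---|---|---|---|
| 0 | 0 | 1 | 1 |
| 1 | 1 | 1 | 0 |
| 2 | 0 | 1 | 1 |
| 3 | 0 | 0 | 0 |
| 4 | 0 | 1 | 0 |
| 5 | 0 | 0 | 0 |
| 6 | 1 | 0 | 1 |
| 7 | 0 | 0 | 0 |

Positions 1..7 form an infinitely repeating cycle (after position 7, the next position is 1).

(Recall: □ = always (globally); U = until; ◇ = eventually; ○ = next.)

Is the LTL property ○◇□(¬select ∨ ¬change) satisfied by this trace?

No

The position after 0 is 1; ◇□(¬select ∨ ¬change) is false there.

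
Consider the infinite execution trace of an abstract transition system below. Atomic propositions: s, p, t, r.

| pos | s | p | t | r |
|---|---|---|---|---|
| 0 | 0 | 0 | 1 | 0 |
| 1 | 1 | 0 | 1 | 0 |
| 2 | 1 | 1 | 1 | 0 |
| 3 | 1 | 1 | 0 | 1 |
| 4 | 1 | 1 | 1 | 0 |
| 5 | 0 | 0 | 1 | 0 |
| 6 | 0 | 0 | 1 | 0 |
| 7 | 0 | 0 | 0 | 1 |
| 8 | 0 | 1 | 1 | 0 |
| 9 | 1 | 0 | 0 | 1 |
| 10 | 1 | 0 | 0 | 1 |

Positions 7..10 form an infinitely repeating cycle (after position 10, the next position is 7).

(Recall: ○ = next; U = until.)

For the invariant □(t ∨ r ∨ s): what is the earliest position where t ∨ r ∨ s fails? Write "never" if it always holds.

never

t ∨ r ∨ s holds at every position 0..10, and those are all the positions the trace ever visits, so the invariant □(t ∨ r ∨ s) is never violated.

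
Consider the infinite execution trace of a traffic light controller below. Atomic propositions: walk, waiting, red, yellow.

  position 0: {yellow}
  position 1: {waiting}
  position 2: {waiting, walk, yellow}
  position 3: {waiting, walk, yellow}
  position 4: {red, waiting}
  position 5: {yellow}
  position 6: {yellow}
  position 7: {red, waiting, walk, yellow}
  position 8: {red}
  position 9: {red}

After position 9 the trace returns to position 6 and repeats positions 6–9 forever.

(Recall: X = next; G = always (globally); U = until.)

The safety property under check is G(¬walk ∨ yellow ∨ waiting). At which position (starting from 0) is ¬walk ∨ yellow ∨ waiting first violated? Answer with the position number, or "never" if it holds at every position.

never

¬walk ∨ yellow ∨ waiting holds at every position 0..9, and those are all the positions the trace ever visits, so the invariant G(¬walk ∨ yellow ∨ waiting) is never violated.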